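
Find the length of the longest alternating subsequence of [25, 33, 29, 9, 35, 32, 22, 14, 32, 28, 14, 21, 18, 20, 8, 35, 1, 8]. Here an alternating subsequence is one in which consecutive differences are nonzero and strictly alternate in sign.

A longest alternating subsequence is 25, 33, 29, 35, 22, 32, 14, 21, 18, 20, 8, 35, 1, 8 (positions 1,2,3,5,7,9,11,12,13,14,15,16,17,18); its 13 consecutive differences strictly alternate in sign, and length 14 is optimal.

14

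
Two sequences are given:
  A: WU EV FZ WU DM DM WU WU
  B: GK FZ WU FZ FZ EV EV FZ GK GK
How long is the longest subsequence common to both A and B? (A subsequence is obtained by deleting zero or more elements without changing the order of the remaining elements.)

A longest common subsequence is WU, EV, FZ (length 3); the LCS DP confirms no longer common subsequence exists.

3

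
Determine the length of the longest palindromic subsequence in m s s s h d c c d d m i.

6

One longest palindromic subsequence is mdccdm (positions 1,6,7,8,10,11); it reads the same forward and backward, and the interval DP gives dp[1][12] = 6.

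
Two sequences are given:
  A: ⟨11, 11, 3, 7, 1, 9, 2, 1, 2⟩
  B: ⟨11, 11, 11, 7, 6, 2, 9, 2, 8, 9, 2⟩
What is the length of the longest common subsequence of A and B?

Backtracking the LCS table gives one alignment: 11 (A1,B2) → 11 (A2,B3) → 7 (A4,B4) → 9 (A6,B7) → 2 (A7,B8) → 2 (A9,B11).
So the longest common subsequence has length 6.

6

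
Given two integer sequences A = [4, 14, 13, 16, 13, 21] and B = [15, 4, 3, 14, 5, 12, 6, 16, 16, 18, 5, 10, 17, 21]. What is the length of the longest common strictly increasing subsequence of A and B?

4

For each value that appears in both, track the longest common increasing run ending there.
The best achievable length is 4; one witness is 4, 14, 16, 21 (A-positions 1,2,4,6, B-positions 2,4,8,14).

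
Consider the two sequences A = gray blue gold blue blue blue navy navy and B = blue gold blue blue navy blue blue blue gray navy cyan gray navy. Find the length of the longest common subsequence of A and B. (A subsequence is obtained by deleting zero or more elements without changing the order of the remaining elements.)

7

A longest common subsequence is blue, gold, blue, blue, blue, navy, navy (length 7); the LCS DP confirms no longer common subsequence exists.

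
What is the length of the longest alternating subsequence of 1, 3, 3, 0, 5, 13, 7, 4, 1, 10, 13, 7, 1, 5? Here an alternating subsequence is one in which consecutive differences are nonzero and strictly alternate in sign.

8

Track the best alternating length ending on an up-step vs a down-step at each position: up/down = 1/1, 2/1, 2/1, 1/3, 4/1, 4/1, 4/5, 4/5, 4/5, 6/5, 6/1, 6/7, 4/7, 8/7.
The maximum over both is 8; one such subsequence is 1, 3, 0, 13, 7, 10, 1, 5.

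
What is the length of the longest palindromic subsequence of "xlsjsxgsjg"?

5

One longest palindromic subsequence is jsgsj (positions 4,5,7,8,9); it reads the same forward and backward, and the interval DP gives dp[1][10] = 5.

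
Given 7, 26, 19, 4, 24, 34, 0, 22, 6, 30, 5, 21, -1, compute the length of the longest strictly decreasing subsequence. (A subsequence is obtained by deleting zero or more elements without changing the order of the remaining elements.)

Let dp[i] be the longest decreasing subsequence ending at position i. Then dp = [1, 1, 2, 3, 2, 1, 4, 3, 4, 2, 5, 4, 6].
The maximum is 6; one witness is 26, 24, 22, 6, 5, -1 at positions 2,5,8,9,11,13.

6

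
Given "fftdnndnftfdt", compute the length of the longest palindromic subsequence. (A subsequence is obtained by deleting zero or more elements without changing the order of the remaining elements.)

Using dp[i][j] = 2 + dp[i+1][j−1] if the ends match, else max(dp[i+1][j], dp[i][j−1]):
dp[1][13] = 8. A witness is ftdnndtf at positions 2,3,4,5,6,7,10,11.

8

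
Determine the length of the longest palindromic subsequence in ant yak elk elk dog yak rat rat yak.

One longest palindromic subsequence is yak rat rat yak (positions 2,7,8,9); it reads the same forward and backward, and the interval DP gives dp[1][9] = 4.

4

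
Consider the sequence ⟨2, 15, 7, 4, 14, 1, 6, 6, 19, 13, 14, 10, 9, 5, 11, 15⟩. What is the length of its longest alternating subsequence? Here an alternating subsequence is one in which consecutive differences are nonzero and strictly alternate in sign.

A longest alternating subsequence is 2, 15, 7, 14, 1, 19, 13, 14, 10, 11 (positions 1,2,3,5,6,9,10,11,12,15); its 9 consecutive differences strictly alternate in sign, and length 10 is optimal.

10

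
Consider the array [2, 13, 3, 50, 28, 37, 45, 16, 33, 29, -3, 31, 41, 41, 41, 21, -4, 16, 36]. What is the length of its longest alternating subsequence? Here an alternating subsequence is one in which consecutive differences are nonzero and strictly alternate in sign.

Track the best alternating length ending on an up-step vs a down-step at each position: up/down = 1/1, 2/1, 2/3, 4/1, 4/5, 6/5, 6/5, 4/7, 8/7, 8/9, 1/9, 10/9, 10/7, 10/7, 10/7, 10/11, 1/11, 12/11, 12/11.
The maximum over both is 12; one such subsequence is 2, 13, 3, 50, 28, 37, 16, 33, 29, 31, -4, 16.

12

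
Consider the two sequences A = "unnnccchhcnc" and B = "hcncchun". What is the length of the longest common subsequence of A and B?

A longest common subsequence is ncchn (length 5); the LCS DP confirms no longer common subsequence exists.

5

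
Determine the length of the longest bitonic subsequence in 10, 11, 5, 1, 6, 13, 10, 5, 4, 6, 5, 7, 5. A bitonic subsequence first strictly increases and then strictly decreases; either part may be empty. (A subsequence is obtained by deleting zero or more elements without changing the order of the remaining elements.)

6

One longest bitonic subsequence is 10, 11, 13, 10, 7, 5 (positions 1,2,6,7,12,13): it rises to 13 then falls. Length 6 is optimal.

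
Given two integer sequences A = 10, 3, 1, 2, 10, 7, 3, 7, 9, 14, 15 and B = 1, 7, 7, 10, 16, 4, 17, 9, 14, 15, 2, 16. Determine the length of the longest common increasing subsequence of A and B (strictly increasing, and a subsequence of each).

For each value that appears in both, track the longest common increasing run ending there.
The best achievable length is 5; one witness is 1, 7, 9, 14, 15 (A-positions 3,6,9,10,11, B-positions 1,2,8,9,10).

5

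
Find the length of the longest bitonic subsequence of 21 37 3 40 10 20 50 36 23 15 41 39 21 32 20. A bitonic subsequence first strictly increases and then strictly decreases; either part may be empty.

Let inc[i] be the LIS ending at i and dec[i] the longest strictly decreasing subsequence starting at i. inc = [1, 2, 1, 3, 2, 3, 4, 4, 4, 3, 5, 5, 4, 5, 4], dec = [3, 5, 1, 5, 1, 2, 5, 4, 3, 1, 4, 3, 2, 2, 1].
max_i inc[i]+dec[i]−1 = 8, with one witness 21, 37, 40, 50, 41, 39, 32, 20.

8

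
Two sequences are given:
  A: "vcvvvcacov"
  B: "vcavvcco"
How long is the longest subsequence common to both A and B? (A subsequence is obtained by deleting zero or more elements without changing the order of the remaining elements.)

7

Backtracking the LCS table gives one alignment: v (A1,B1) → c (A2,B2) → v (A4,B4) → v (A5,B5) → c (A6,B6) → c (A8,B7) → o (A9,B8).
So the longest common subsequence has length 7.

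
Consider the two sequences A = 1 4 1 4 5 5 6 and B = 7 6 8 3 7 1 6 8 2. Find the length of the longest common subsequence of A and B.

2

Backtracking the LCS table gives one alignment: 1 (A3,B6) → 6 (A7,B7).
So the longest common subsequence has length 2.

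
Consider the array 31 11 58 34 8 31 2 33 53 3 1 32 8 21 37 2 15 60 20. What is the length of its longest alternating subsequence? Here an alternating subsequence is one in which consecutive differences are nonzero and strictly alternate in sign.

14

Track the best alternating length ending on an up-step vs a down-step at each position: up/down = 1/1, 1/2, 3/1, 3/4, 1/4, 5/4, 1/6, 7/4, 7/4, 7/8, 1/8, 9/8, 9/10, 11/10, 11/8, 9/12, 13/12, 13/1, 13/14.
The maximum over both is 14; one such subsequence is 31, 11, 58, 8, 31, 2, 33, 3, 32, 8, 21, 2, 60, 20.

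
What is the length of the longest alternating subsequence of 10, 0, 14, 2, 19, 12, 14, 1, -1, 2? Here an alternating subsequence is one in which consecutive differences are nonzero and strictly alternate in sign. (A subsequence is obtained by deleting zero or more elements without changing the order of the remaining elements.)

Track the best alternating length ending on an up-step vs a down-step at each position: up/down = 1/1, 1/2, 3/1, 3/4, 5/1, 5/6, 7/6, 3/8, 1/8, 9/8.
The maximum over both is 9; one such subsequence is 10, 0, 14, 2, 19, 12, 14, 1, 2.

9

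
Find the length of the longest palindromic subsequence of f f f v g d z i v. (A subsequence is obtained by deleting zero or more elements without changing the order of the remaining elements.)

3

Using dp[i][j] = 2 + dp[i+1][j−1] if the ends match, else max(dp[i+1][j], dp[i][j−1]):
dp[1][9] = 3. A witness is viv at positions 4,8,9.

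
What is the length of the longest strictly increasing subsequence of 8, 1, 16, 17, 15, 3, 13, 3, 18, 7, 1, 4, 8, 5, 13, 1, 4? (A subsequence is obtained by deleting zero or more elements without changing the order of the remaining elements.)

Let dp[i] be the longest increasing subsequence ending at position i. Then dp = [1, 1, 2, 3, 2, 2, 3, 2, 4, 3, 1, 3, 4, 4, 5, 1, 3].
The maximum is 5; one witness is 1, 3, 7, 8, 13 at positions 2,6,10,13,15.

5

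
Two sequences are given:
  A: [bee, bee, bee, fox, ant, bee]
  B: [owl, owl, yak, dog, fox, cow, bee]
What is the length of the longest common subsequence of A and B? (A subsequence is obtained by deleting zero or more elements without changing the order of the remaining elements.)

Backtracking the LCS table gives one alignment: fox (A4,B5) → bee (A6,B7).
So the longest common subsequence has length 2.

2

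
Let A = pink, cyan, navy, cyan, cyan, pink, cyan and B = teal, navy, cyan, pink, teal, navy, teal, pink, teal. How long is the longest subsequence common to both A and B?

Backtracking the LCS table gives one alignment: pink (A1,B4) → navy (A3,B6) → pink (A6,B8).
So the longest common subsequence has length 3.

3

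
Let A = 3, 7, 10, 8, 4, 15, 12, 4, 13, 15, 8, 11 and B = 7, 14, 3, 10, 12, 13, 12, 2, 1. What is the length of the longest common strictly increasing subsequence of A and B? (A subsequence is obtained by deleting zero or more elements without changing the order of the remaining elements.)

A longest common strictly increasing subsequence is 7, 10, 12, 13 (length 4); it appears in order in both A and B, and no longer such subsequence exists.

4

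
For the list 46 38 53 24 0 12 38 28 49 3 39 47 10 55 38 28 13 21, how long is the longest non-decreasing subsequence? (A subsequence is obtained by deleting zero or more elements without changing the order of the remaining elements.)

Let dp[i] be the longest non-decreasing subsequence ending at position i. Then dp = [1, 1, 2, 1, 1, 2, 3, 3, 4, 2, 4, 5, 3, 6, 4, 4, 4, 5].
The maximum is 6; one witness is 0, 12, 38, 39, 47, 55 at positions 5,6,7,11,12,14.

6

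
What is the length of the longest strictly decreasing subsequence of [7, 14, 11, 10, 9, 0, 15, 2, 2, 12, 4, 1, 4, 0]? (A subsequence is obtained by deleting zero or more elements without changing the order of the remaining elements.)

7

Let dp[i] be the longest decreasing subsequence ending at position i. Then dp = [1, 1, 2, 3, 4, 5, 1, 5, 5, 2, 5, 6, 5, 7].
The maximum is 7; one witness is 14, 11, 10, 9, 2, 1, 0 at positions 2,3,4,5,8,12,14.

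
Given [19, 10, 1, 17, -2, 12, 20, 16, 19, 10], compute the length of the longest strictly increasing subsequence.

Scanning left to right, the best length ending at each element is: 19→1, 10→1, 1→1, 17→2, -2→1, 12→2, 20→3, 16→3, 19→4, 10→2.
So the longest increasing subsequence has length 4, e.g. 10, 12, 16, 19.

4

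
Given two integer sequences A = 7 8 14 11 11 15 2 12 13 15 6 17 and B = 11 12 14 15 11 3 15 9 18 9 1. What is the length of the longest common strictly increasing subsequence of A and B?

For each value that appears in both, track the longest common increasing run ending there.
The best achievable length is 3; one witness is 11, 12, 15 (A-positions 4,8,10, B-positions 1,2,4).

3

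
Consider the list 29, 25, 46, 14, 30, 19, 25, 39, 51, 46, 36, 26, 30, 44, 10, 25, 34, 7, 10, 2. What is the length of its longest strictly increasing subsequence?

6

Scanning left to right, the best length ending at each element is: 29→1, 25→1, 46→2, 14→1, 30→2, 19→2, 25→3, 39→4, 51→5, 46→5, 36→4, 26→4, 30→5, 44→6, 10→1, 25→3, 34→6, 7→1, 10→2, 2→1.
So the longest increasing subsequence has length 6, e.g. 14, 19, 25, 26, 30, 44.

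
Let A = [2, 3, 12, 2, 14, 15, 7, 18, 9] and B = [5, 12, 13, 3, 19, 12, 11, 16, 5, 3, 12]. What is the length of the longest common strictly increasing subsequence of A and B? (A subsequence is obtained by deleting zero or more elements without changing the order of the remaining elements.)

2

A longest common strictly increasing subsequence is 3, 12 (length 2); it appears in order in both A and B, and no longer such subsequence exists.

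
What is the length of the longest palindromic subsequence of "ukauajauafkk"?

9

One longest palindromic subsequence is kauajauak (positions 2,3,4,5,6,7,8,9,12); it reads the same forward and backward, and the interval DP gives dp[1][12] = 9.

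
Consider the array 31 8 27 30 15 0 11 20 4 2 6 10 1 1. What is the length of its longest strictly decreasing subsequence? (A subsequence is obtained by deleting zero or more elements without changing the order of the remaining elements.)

7

Scanning left to right, the best length ending at each element is: 31→1, 8→2, 27→2, 30→2, 15→3, 0→4, 11→4, 20→3, 4→5, 2→6, 6→5, 10→5, 1→7, 1→7.
So the longest decreasing subsequence has length 7, e.g. 31, 27, 15, 11, 4, 2, 1.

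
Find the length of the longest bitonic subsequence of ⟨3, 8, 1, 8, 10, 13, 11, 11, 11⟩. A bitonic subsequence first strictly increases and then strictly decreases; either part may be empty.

One longest bitonic subsequence is 3, 8, 10, 13, 11 (positions 1,2,5,6,9): it rises to 13 then falls. Length 5 is optimal.

5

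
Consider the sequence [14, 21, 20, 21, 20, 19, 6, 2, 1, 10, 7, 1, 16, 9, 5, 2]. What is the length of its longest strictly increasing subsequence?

Let dp[i] be the longest increasing subsequence ending at position i. Then dp = [1, 2, 2, 3, 2, 2, 1, 1, 1, 2, 2, 1, 3, 3, 2, 2].
The maximum is 3; one witness is 14, 20, 21 at positions 1,3,4.

3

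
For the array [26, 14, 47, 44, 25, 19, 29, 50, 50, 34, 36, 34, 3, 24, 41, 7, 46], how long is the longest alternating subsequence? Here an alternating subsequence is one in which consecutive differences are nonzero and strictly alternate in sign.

11

A longest alternating subsequence is 26, 14, 47, 44, 50, 34, 36, 3, 24, 7, 46 (positions 1,2,3,4,8,10,11,13,14,16,17); its 10 consecutive differences strictly alternate in sign, and length 11 is optimal.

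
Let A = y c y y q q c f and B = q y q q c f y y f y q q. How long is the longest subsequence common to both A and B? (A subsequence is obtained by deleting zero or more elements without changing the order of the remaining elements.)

6

A longest common subsequence is ycyyqq (length 6); the LCS DP confirms no longer common subsequence exists.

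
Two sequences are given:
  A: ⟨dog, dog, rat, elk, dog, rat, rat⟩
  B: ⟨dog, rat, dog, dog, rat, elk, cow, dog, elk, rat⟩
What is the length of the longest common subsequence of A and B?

A longest common subsequence is dog, dog, rat, elk, dog, rat (length 6); the LCS DP confirms no longer common subsequence exists.

6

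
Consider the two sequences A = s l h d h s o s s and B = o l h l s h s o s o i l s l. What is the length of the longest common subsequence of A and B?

7

A longest common subsequence is lhhsoss (length 7); the LCS DP confirms no longer common subsequence exists.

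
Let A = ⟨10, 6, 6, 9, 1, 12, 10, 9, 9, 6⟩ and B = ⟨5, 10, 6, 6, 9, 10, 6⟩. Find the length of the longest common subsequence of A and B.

A longest common subsequence is 10, 6, 6, 9, 10, 6 (length 6); the LCS DP confirms no longer common subsequence exists.

6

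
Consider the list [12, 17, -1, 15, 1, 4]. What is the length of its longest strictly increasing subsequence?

3

Let dp[i] be the longest increasing subsequence ending at position i. Then dp = [1, 2, 1, 2, 2, 3].
The maximum is 3; one witness is -1, 1, 4 at positions 3,5,6.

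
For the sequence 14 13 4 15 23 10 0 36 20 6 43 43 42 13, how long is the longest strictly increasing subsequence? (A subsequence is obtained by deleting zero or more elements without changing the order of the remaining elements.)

Let dp[i] be the longest increasing subsequence ending at position i. Then dp = [1, 1, 1, 2, 3, 2, 1, 4, 3, 2, 5, 5, 5, 3].
The maximum is 5; one witness is 14, 15, 23, 36, 43 at positions 1,4,5,8,11.

5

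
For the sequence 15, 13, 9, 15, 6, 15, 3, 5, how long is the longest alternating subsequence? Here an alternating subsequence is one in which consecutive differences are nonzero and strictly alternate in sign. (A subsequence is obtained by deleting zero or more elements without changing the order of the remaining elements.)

Track the best alternating length ending on an up-step vs a down-step at each position: up/down = 1/1, 1/2, 1/2, 3/1, 1/4, 5/1, 1/6, 7/6.
The maximum over both is 7; one such subsequence is 15, 13, 15, 6, 15, 3, 5.

7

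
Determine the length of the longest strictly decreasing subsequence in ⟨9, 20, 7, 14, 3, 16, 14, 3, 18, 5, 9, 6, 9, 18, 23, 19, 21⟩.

One longest decreasing subsequence is 20, 16, 14, 9, 6 (positions 2,6,7,11,12), of length 5; no longer one exists.

5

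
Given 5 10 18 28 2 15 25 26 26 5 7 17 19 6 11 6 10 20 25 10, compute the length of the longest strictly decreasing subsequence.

Scanning left to right, the best length ending at each element is: 5→1, 10→1, 18→1, 28→1, 2→2, 15→2, 25→2, 26→2, 26→2, 5→3, 7→3, 17→3, 19→3, 6→4, 11→4, 6→5, 10→5, 20→3, 25→3, 10→5.
So the longest decreasing subsequence has length 5, e.g. 28, 25, 17, 11, 6.

5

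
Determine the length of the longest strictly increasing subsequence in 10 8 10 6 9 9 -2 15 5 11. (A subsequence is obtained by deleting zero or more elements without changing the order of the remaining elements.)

3

Let dp[i] be the longest increasing subsequence ending at position i. Then dp = [1, 1, 2, 1, 2, 2, 1, 3, 2, 3].
The maximum is 3; one witness is 8, 10, 15 at positions 2,3,8.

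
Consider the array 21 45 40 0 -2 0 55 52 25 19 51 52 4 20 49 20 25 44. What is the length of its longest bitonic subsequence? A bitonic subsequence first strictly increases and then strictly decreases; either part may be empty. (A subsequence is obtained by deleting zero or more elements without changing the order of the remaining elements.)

Let inc[i] be the LIS ending at i and dec[i] the longest strictly decreasing subsequence starting at i. inc = [1, 2, 2, 1, 1, 2, 3, 3, 3, 3, 4, 5, 3, 4, 5, 4, 5, 6], dec = [3, 5, 4, 2, 1, 1, 5, 4, 3, 2, 3, 3, 1, 1, 2, 1, 1, 1].
max_i inc[i]+dec[i]−1 = 7, with one witness 21, 45, 55, 52, 51, 49, 44.

7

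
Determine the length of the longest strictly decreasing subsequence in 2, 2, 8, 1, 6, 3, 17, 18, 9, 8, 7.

Let dp[i] be the longest decreasing subsequence ending at position i. Then dp = [1, 1, 1, 2, 2, 3, 1, 1, 2, 3, 4].
The maximum is 4; one witness is 17, 9, 8, 7 at positions 7,9,10,11.

4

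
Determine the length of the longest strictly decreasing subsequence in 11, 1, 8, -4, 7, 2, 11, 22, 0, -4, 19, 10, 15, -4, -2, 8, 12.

Let dp[i] be the longest decreasing subsequence ending at position i. Then dp = [1, 2, 2, 3, 3, 4, 1, 1, 5, 6, 2, 3, 3, 6, 6, 4, 4].
The maximum is 6; one witness is 11, 8, 7, 2, 0, -4 at positions 1,3,5,6,9,10.

6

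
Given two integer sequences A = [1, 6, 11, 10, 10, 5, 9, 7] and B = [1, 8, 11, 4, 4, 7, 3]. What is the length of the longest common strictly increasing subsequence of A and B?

2

For each value that appears in both, track the longest common increasing run ending there.
The best achievable length is 2; one witness is 1, 11 (A-positions 1,3, B-positions 1,3).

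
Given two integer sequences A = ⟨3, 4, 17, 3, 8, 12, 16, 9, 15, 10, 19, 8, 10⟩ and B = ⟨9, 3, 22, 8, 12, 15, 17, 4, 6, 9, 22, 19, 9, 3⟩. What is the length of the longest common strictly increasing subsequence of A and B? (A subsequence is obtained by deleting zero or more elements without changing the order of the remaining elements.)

5

A longest common strictly increasing subsequence is 3, 8, 12, 15, 19 (length 5); it appears in order in both A and B, and no longer such subsequence exists.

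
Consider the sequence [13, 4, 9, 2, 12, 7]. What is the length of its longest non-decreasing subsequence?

3

Let dp[i] be the longest non-decreasing subsequence ending at position i. Then dp = [1, 1, 2, 1, 3, 2].
The maximum is 3; one witness is 4, 9, 12 at positions 2,3,5.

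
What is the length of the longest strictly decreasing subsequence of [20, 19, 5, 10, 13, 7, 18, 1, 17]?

5

Scanning left to right, the best length ending at each element is: 20→1, 19→2, 5→3, 10→3, 13→3, 7→4, 18→3, 1→5, 17→4.
So the longest decreasing subsequence has length 5, e.g. 20, 19, 10, 7, 1.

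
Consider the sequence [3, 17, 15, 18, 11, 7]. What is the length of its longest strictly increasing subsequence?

3

Scanning left to right, the best length ending at each element is: 3→1, 17→2, 15→2, 18→3, 11→2, 7→2.
So the longest increasing subsequence has length 3, e.g. 3, 17, 18.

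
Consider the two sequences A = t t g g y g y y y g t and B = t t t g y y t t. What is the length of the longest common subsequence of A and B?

6

Backtracking the LCS table gives one alignment: t (A1,B2) → t (A2,B3) → g (A4,B4) → y (A5,B5) → y (A7,B6) → t (A11,B8).
So the longest common subsequence has length 6.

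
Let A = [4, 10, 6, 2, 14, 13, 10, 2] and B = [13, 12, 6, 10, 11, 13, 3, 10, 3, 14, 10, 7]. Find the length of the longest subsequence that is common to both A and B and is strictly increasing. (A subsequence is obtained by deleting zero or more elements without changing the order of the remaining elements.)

A longest common strictly increasing subsequence is 6, 10 (length 2); it appears in order in both A and B, and no longer such subsequence exists.

2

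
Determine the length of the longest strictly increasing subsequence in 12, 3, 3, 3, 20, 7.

One longest increasing subsequence is 12, 20 (positions 1,5), of length 2; no longer one exists.

2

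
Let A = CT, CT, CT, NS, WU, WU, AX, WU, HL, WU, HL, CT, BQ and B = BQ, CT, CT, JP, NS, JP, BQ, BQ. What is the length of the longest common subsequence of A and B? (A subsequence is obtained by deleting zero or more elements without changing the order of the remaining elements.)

4

Backtracking the LCS table gives one alignment: CT (A1,B2) → CT (A2,B3) → NS (A4,B5) → BQ (A13,B8).
So the longest common subsequence has length 4.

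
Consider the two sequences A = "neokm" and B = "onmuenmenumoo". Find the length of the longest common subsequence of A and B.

3

A longest common subsequence is neo (length 3); the LCS DP confirms no longer common subsequence exists.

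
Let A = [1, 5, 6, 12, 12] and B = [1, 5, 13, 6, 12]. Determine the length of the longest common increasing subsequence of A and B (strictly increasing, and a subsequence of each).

4

A longest common strictly increasing subsequence is 1, 5, 6, 12 (length 4); it appears in order in both A and B, and no longer such subsequence exists.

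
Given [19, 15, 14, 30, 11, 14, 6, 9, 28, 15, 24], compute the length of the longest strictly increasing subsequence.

4

One longest increasing subsequence is 11, 14, 15, 24 (positions 5,6,10,11), of length 4; no longer one exists.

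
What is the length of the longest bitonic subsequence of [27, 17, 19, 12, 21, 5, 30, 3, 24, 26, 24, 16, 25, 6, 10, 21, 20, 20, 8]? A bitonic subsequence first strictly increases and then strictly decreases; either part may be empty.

Let inc[i] be the LIS ending at i and dec[i] the longest strictly decreasing subsequence starting at i. inc = [1, 1, 2, 1, 3, 1, 4, 1, 4, 5, 4, 2, 5, 2, 3, 4, 4, 4, 3], dec = [6, 4, 4, 3, 4, 2, 6, 1, 4, 5, 4, 3, 4, 1, 2, 3, 2, 2, 1].
max_i inc[i]+dec[i]−1 = 9, with one witness 17, 19, 21, 30, 26, 25, 21, 20, 8.

9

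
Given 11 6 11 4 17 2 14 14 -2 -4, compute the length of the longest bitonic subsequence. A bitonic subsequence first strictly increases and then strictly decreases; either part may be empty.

6

One longest bitonic subsequence is 11, 6, 4, 2, -2, -4 (positions 1,2,4,6,9,10): it rises to 11 then falls. Length 6 is optimal.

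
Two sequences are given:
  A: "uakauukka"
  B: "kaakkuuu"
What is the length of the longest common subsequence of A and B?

4

Backtracking the LCS table gives one alignment: a (A2,B3) → k (A3,B5) → u (A5,B7) → u (A6,B8).
So the longest common subsequence has length 4.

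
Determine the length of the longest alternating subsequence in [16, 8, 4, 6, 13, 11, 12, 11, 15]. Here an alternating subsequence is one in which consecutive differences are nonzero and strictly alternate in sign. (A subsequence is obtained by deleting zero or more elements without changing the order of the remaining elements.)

Track the best alternating length ending on an up-step vs a down-step at each position: up/down = 1/1, 1/2, 1/2, 3/2, 3/2, 3/4, 5/4, 3/6, 7/2.
The maximum over both is 7; one such subsequence is 16, 8, 13, 11, 12, 11, 15.

7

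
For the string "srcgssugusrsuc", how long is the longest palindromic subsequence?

One longest palindromic subsequence is cssugussc (positions 3,5,6,7,8,9,10,12,14); it reads the same forward and backward, and the interval DP gives dp[1][14] = 9.

9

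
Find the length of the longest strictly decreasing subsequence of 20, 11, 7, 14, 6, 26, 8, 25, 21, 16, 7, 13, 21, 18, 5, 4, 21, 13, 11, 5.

7

One longest decreasing subsequence is 26, 25, 21, 16, 7, 5, 4 (positions 6,8,9,10,11,15,16), of length 7; no longer one exists.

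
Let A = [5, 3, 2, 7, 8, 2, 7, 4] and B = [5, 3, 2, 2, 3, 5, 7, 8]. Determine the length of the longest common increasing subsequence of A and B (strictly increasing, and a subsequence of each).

3

For each value that appears in both, track the longest common increasing run ending there.
The best achievable length is 3; one witness is 5, 7, 8 (A-positions 1,4,5, B-positions 1,7,8).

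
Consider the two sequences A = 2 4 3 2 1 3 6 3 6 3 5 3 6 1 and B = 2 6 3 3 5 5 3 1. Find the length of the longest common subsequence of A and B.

7

Backtracking the LCS table gives one alignment: 2 (A4,B1) → 6 (A7,B2) → 3 (A8,B3) → 3 (A10,B4) → 5 (A11,B6) → 3 (A12,B7) → 1 (A14,B8).
So the longest common subsequence has length 7.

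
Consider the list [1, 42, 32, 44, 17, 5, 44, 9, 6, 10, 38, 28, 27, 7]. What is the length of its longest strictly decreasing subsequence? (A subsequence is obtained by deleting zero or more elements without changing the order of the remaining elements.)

One longest decreasing subsequence is 42, 32, 17, 9, 6 (positions 2,3,5,8,9), of length 5; no longer one exists.

5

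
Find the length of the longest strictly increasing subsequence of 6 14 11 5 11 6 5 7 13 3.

4

Let dp[i] be the longest increasing subsequence ending at position i. Then dp = [1, 2, 2, 1, 2, 2, 1, 3, 4, 1].
The maximum is 4; one witness is 5, 6, 7, 13 at positions 4,6,8,9.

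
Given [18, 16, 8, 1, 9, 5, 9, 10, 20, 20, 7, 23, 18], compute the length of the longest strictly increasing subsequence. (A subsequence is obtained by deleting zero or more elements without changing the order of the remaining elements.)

6

Scanning left to right, the best length ending at each element is: 18→1, 16→1, 8→1, 1→1, 9→2, 5→2, 9→3, 10→4, 20→5, 20→5, 7→3, 23→6, 18→5.
So the longest increasing subsequence has length 6, e.g. 1, 5, 9, 10, 20, 23.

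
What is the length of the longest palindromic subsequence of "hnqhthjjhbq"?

One longest palindromic subsequence is qhjjhq (positions 3,6,7,8,9,11); it reads the same forward and backward, and the interval DP gives dp[1][11] = 6.

6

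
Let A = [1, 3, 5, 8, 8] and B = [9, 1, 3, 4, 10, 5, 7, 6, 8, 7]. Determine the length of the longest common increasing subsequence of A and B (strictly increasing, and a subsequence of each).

For each value that appears in both, track the longest common increasing run ending there.
The best achievable length is 4; one witness is 1, 3, 5, 8 (A-positions 1,2,3,4, B-positions 2,3,6,9).

4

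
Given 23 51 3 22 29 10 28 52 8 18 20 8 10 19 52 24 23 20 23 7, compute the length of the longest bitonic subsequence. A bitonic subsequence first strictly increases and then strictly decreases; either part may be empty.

9

Let inc[i] be the LIS ending at i and dec[i] the longest strictly decreasing subsequence starting at i. inc = [1, 2, 1, 2, 3, 2, 3, 4, 2, 3, 4, 2, 3, 4, 5, 5, 5, 5, 6, 2], dec = [5, 7, 1, 4, 6, 3, 5, 5, 2, 3, 3, 2, 2, 2, 5, 4, 3, 2, 2, 1].
max_i inc[i]+dec[i]−1 = 9, with one witness 3, 10, 18, 20, 52, 24, 23, 20, 7.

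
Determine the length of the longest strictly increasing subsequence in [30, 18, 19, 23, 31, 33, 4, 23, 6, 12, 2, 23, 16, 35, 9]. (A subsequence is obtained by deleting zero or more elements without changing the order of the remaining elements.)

6

Let dp[i] be the longest increasing subsequence ending at position i. Then dp = [1, 1, 2, 3, 4, 5, 1, 3, 2, 3, 1, 4, 4, 6, 3].
The maximum is 6; one witness is 18, 19, 23, 31, 33, 35 at positions 2,3,4,5,6,14.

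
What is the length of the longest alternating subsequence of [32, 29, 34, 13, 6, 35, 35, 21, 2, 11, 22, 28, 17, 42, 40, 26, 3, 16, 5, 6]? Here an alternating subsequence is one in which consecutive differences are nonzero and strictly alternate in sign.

Track the best alternating length ending on an up-step vs a down-step at each position: up/down = 1/1, 1/2, 3/1, 1/4, 1/4, 5/1, 5/1, 5/6, 1/6, 7/6, 7/6, 7/6, 7/8, 9/1, 9/10, 9/10, 7/10, 11/10, 11/12, 13/12.
The maximum over both is 13; one such subsequence is 32, 29, 34, 13, 35, 21, 22, 17, 42, 3, 16, 5, 6.

13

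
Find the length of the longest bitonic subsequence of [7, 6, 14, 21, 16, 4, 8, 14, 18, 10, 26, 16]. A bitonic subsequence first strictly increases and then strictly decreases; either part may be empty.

Let inc[i] be the LIS ending at i and dec[i] the longest strictly decreasing subsequence starting at i. inc = [1, 1, 2, 3, 3, 1, 2, 3, 4, 3, 5, 4], dec = [3, 2, 2, 4, 3, 1, 1, 2, 2, 1, 2, 1].
max_i inc[i]+dec[i]−1 = 6, with one witness 7, 14, 21, 16, 14, 10.

6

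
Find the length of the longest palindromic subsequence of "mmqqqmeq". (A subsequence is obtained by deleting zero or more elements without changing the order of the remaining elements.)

5

One longest palindromic subsequence is mqqqm (positions 2,3,4,5,6); it reads the same forward and backward, and the interval DP gives dp[1][8] = 5.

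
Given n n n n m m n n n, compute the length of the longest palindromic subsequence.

One longest palindromic subsequence is nnnmmnnn (positions 1,2,3,5,6,7,8,9); it reads the same forward and backward, and the interval DP gives dp[1][9] = 8.

8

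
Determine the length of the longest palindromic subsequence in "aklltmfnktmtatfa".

Using dp[i][j] = 2 + dp[i+1][j−1] if the ends match, else max(dp[i+1][j], dp[i][j−1]):
dp[1][16] = 7. A witness is aftatfa at positions 1,7,10,13,14,15,16.

7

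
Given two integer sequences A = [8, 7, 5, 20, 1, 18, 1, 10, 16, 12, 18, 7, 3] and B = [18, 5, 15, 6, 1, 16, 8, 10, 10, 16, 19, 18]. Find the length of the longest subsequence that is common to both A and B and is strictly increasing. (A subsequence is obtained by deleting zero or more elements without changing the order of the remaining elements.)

For each value that appears in both, track the longest common increasing run ending there.
The best achievable length is 4; one witness is 5, 10, 16, 18 (A-positions 3,8,9,11, B-positions 2,8,10,12).

4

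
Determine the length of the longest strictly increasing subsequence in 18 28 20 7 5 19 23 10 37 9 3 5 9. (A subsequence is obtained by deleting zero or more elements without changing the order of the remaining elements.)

Scanning left to right, the best length ending at each element is: 18→1, 28→2, 20→2, 7→1, 5→1, 19→2, 23→3, 10→2, 37→4, 9→2, 3→1, 5→2, 9→3.
So the longest increasing subsequence has length 4, e.g. 18, 20, 23, 37.

4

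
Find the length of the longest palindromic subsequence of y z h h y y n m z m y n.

One longest palindromic subsequence is yzyyzy (positions 1,2,5,6,9,11); it reads the same forward and backward, and the interval DP gives dp[1][12] = 6.

6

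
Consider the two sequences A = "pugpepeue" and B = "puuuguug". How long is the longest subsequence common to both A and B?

Backtracking the LCS table gives one alignment: p (A1,B1) → u (A2,B4) → g (A3,B5) → u (A8,B7).
So the longest common subsequence has length 4.

4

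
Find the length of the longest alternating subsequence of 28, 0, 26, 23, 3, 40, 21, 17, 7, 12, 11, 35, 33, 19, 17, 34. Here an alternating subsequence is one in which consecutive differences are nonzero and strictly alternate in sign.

Track the best alternating length ending on an up-step vs a down-step at each position: up/down = 1/1, 1/2, 3/2, 3/4, 3/4, 5/1, 5/6, 5/6, 5/6, 7/6, 7/8, 9/6, 9/10, 9/10, 9/10, 11/10.
The maximum over both is 11; one such subsequence is 28, 0, 26, 23, 40, 7, 12, 11, 35, 33, 34.

11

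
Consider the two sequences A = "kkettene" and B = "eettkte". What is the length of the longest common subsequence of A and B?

4

A longest common subsequence is ette (length 4); the LCS DP confirms no longer common subsequence exists.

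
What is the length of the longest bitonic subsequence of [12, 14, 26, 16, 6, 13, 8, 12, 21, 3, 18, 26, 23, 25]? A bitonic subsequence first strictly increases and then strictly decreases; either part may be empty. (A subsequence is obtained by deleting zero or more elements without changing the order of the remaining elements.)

7

Let inc[i] be the LIS ending at i and dec[i] the longest strictly decreasing subsequence starting at i. inc = [1, 2, 3, 3, 1, 2, 2, 3, 4, 1, 4, 5, 5, 6], dec = [3, 4, 5, 4, 2, 3, 2, 2, 2, 1, 1, 2, 1, 1].
max_i inc[i]+dec[i]−1 = 7, with one witness 12, 14, 26, 16, 13, 12, 3.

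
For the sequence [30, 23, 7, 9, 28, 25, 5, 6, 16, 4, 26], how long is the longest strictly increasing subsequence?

4

Let dp[i] be the longest increasing subsequence ending at position i. Then dp = [1, 1, 1, 2, 3, 3, 1, 2, 3, 1, 4].
The maximum is 4; one witness is 7, 9, 25, 26 at positions 3,4,6,11.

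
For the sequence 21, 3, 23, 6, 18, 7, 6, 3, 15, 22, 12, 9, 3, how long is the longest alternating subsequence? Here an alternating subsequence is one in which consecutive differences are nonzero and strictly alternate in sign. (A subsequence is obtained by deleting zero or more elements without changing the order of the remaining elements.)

Track the best alternating length ending on an up-step vs a down-step at each position: up/down = 1/1, 1/2, 3/1, 3/4, 5/4, 5/6, 3/6, 1/6, 7/6, 7/4, 7/8, 7/8, 1/8.
The maximum over both is 8; one such subsequence is 21, 3, 23, 6, 18, 7, 15, 12.

8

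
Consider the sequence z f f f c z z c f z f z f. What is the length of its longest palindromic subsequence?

10

Using dp[i][j] = 2 + dp[i+1][j−1] if the ends match, else max(dp[i+1][j], dp[i][j−1]):
dp[1][13] = 10. A witness is fffczzcfff at positions 2,3,4,5,6,7,8,9,11,13.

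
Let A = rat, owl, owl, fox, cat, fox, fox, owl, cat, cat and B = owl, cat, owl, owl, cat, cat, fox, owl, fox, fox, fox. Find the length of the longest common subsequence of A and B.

5

A longest common subsequence is owl, owl, fox, fox, fox (length 5); the LCS DP confirms no longer common subsequence exists.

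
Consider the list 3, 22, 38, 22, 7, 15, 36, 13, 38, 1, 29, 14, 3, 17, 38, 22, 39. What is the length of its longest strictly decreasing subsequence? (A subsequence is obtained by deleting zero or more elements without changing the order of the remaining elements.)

5

Scanning left to right, the best length ending at each element is: 3→1, 22→1, 38→1, 22→2, 7→3, 15→3, 36→2, 13→4, 38→1, 1→5, 29→3, 14→4, 3→5, 17→4, 38→1, 22→4, 39→1.
So the longest decreasing subsequence has length 5, e.g. 38, 22, 15, 13, 1.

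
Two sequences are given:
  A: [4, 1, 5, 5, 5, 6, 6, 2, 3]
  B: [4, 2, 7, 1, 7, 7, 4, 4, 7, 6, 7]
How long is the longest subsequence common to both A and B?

A longest common subsequence is 4, 1, 6 (length 3); the LCS DP confirms no longer common subsequence exists.

3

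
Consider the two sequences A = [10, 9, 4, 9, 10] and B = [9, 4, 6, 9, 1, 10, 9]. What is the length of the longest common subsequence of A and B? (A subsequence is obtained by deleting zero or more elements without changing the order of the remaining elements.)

4

Backtracking the LCS table gives one alignment: 9 (A2,B1) → 4 (A3,B2) → 9 (A4,B4) → 10 (A5,B6).
So the longest common subsequence has length 4.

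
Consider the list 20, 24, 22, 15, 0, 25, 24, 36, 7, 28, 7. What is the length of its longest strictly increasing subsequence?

Scanning left to right, the best length ending at each element is: 20→1, 24→2, 22→2, 15→1, 0→1, 25→3, 24→3, 36→4, 7→2, 28→4, 7→2.
So the longest increasing subsequence has length 4, e.g. 20, 24, 25, 36.

4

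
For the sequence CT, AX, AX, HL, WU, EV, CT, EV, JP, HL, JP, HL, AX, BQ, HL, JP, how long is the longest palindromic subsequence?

One longest palindromic subsequence is AX HL JP HL JP HL AX (positions 3,4,9,10,11,12,13); it reads the same forward and backward, and the interval DP gives dp[1][16] = 7.

7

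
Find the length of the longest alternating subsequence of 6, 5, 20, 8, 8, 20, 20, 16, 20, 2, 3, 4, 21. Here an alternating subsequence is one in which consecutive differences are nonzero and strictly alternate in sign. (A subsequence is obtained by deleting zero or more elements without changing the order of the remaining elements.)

Track the best alternating length ending on an up-step vs a down-step at each position: up/down = 1/1, 1/2, 3/1, 3/4, 3/4, 5/1, 5/1, 5/6, 7/1, 1/8, 9/8, 9/8, 9/1.
The maximum over both is 9; one such subsequence is 6, 5, 20, 8, 20, 16, 20, 2, 3.

9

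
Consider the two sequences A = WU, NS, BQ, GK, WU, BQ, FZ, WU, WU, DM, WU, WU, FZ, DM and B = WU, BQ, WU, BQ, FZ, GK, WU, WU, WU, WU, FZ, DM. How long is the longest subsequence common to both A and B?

11

Backtracking the LCS table gives one alignment: WU (A1,B1) → BQ (A3,B2) → WU (A5,B3) → BQ (A6,B4) → FZ (A7,B5) → WU (A8,B7) → WU (A9,B8) → WU (A11,B9) → WU (A12,B10) → FZ (A13,B11) → DM (A14,B12).
So the longest common subsequence has length 11.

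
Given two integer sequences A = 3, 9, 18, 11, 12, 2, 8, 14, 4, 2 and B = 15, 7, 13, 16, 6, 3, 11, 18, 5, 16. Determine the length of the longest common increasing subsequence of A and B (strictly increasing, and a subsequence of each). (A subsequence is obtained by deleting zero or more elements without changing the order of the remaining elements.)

A longest common strictly increasing subsequence is 3, 11 (length 2); it appears in order in both A and B, and no longer such subsequence exists.

2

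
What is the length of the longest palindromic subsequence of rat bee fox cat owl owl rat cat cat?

4

Using dp[i][j] = 2 + dp[i+1][j−1] if the ends match, else max(dp[i+1][j], dp[i][j−1]):
dp[1][9] = 4. A witness is cat owl owl cat at positions 4,5,6,9.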